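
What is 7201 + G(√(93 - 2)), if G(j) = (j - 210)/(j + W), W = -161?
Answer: 26576507/3690 + 7*√91/3690 ≈ 7202.3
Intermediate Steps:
G(j) = (-210 + j)/(-161 + j) (G(j) = (j - 210)/(j - 161) = (-210 + j)/(-161 + j))
7201 + G(√(93 - 2)) = 7201 + (-210 + √(93 - 2))/(-161 + √(93 - 2)) = 7201 + (-210 + √91)/(-161 + √91)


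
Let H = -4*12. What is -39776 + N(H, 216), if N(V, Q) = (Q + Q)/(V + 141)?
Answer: -1232912/31 ≈ -39771.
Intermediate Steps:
H = -48
N(V, Q) = 2*Q/(141 + V) (N(V, Q) = (2*Q)/(141 + V) = 2*Q/(141 + V))
-39776 + N(H, 216) = -39776 + 2*216/(141 - 48) = -39776 + 2*216/93 = -39776 + 2*216*(1/93) = -39776 + 144/31 = -1232912/31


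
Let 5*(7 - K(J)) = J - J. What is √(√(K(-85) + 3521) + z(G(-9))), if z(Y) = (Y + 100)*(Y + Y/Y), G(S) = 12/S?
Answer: √(-296 + 378*√2)/3 ≈ 5.1486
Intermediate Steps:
K(J) = 7 (K(J) = 7 - (J - J)/5 = 7 - ⅕*0 = 7 + 0 = 7)
z(Y) = (1 + Y)*(100 + Y) (z(Y) = (100 + Y)*(Y + 1) = (100 + Y)*(1 + Y) = (1 + Y)*(100 + Y))
√(√(K(-85) + 3521) + z(G(-9))) = √(√(7 + 3521) + (100 + (12/(-9))² + 101*(12/(-9)))) = √(√3528 + (100 + (12*(-⅑))² + 101*(12*(-⅑)))) = √(42*√2 + (100 + (-4/3)² + 101*(-4/3))) = √(42*√2 + (100 + 16/9 - 404/3)) = √(42*√2 - 296/9) = √(-296/9 + 42*√2)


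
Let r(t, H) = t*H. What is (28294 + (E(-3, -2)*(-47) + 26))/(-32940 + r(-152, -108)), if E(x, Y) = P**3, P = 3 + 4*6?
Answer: 298927/5508 ≈ 54.271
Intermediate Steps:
P = 27 (P = 3 + 24 = 27)
r(t, H) = H*t
E(x, Y) = 19683 (E(x, Y) = 27**3 = 19683)
(28294 + (E(-3, -2)*(-47) + 26))/(-32940 + r(-152, -108)) = (28294 + (19683*(-47) + 26))/(-32940 - 108*(-152)) = (28294 + (-925101 + 26))/(-32940 + 16416) = (28294 - 925075)/(-16524) = -896781*(-1/16524) = 298927/5508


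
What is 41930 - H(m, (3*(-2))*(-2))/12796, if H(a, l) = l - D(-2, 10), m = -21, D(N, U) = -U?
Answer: 268268129/6398 ≈ 41930.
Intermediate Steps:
H(a, l) = 10 + l (H(a, l) = l - (-1)*10 = l - 1*(-10) = l + 10 = 10 + l)
41930 - H(m, (3*(-2))*(-2))/12796 = 41930 - (10 + (3*(-2))*(-2))/12796 = 41930 - (10 - 6*(-2))/12796 = 41930 - (10 + 12)/12796 = 41930 - 22/12796 = 41930 - 1*11/6398 = 41930 - 11/6398 = 268268129/6398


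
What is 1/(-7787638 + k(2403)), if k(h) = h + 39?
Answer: -1/7785196 ≈ -1.2845e-7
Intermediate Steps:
k(h) = 39 + h
1/(-7787638 + k(2403)) = 1/(-7787638 + (39 + 2403)) = 1/(-7787638 + 2442) = 1/(-7785196) = -1/7785196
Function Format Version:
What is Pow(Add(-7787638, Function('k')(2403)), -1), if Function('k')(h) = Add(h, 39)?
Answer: Rational(-1, 7785196) ≈ -1.2845e-7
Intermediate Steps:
Function('k')(h) = Add(39, h)
Pow(Add(-7787638, Function('k')(2403)), -1) = Pow(Add(-7787638, Add(39, 2403)), -1) = Pow(Add(-7787638, 2442), -1) = Pow(-7785196, -1) = Rational(-1, 7785196)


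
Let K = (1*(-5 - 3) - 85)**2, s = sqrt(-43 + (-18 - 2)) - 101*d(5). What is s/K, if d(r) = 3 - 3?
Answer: I*sqrt(7)/2883 ≈ 0.00091771*I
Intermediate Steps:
d(r) = 0
s = 3*I*sqrt(7) (s = sqrt(-43 + (-18 - 2)) - 101*0 = sqrt(-43 - 20) + 0 = sqrt(-63) + 0 = 3*I*sqrt(7) + 0 = 3*I*sqrt(7) ≈ 7.9373*I)
K = 8649 (K = (1*(-8) - 85)**2 = (-8 - 85)**2 = (-93)**2 = 8649)
s/K = (3*I*sqrt(7))/8649 = (3*I*sqrt(7))*(1/8649) = I*sqrt(7)/2883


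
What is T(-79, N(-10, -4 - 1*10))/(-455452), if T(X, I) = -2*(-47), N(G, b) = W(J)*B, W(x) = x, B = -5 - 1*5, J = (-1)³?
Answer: -47/227726 ≈ -0.00020639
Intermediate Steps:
J = -1
B = -10 (B = -5 - 5 = -10)
N(G, b) = 10 (N(G, b) = -1*(-10) = 10)
T(X, I) = 94
T(-79, N(-10, -4 - 1*10))/(-455452) = 94/(-455452) = 94*(-1/455452) = -47/227726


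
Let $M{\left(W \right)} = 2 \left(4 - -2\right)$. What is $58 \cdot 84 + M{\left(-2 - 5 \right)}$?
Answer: $4884$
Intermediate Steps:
$M{\left(W \right)} = 12$ ($M{\left(W \right)} = 2 \left(4 + 2\right) = 2 \cdot 6 = 12$)
$58 \cdot 84 + M{\left(-2 - 5 \right)} = 58 \cdot 84 + 12 = 4872 + 12 = 4884$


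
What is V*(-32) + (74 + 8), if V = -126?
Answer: 4114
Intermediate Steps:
V*(-32) + (74 + 8) = -126*(-32) + (74 + 8) = 4032 + 82 = 4114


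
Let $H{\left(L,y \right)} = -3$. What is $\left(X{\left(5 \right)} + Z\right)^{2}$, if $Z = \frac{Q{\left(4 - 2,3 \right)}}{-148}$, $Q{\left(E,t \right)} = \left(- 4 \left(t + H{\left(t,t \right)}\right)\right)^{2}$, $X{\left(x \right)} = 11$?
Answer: $121$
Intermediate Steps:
$Q{\left(E,t \right)} = \left(12 - 4 t\right)^{2}$ ($Q{\left(E,t \right)} = \left(- 4 \left(t - 3\right)\right)^{2} = \left(- 4 \left(-3 + t\right)\right)^{2} = \left(12 - 4 t\right)^{2}$)
$Z = 0$ ($Z = \frac{16 \left(-3 + 3\right)^{2}}{-148} = 16 \cdot 0^{2} \left(- \frac{1}{148}\right) = 16 \cdot 0 \left(- \frac{1}{148}\right) = 0 \left(- \frac{1}{148}\right) = 0$)
$\left(X{\left(5 \right)} + Z\right)^{2} = \left(11 + 0\right)^{2} = 11^{2} = 121$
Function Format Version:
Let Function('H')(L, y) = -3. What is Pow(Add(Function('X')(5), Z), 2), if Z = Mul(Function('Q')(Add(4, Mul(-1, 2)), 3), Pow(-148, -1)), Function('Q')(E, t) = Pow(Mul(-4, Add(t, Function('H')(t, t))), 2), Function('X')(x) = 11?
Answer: 121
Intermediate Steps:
Function('Q')(E, t) = Pow(Add(12, Mul(-4, t)), 2) (Function('Q')(E, t) = Pow(Mul(-4, Add(t, -3)), 2) = Pow(Mul(-4, Add(-3, t)), 2) = Pow(Add(12, Mul(-4, t)), 2))
Z = 0 (Z = Mul(Mul(16, Pow(Add(-3, 3), 2)), Pow(-148, -1)) = Mul(Mul(16, Pow(0, 2)), Rational(-1, 148)) = Mul(Mul(16, 0), Rational(-1, 148)) = Mul(0, Rational(-1, 148)) = 0)
Pow(Add(Function('X')(5), Z), 2) = Pow(Add(11, 0), 2) = Pow(11, 2) = 121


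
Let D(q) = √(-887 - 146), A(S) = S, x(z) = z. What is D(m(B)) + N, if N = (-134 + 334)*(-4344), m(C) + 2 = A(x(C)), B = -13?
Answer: -868800 + I*√1033 ≈ -8.688e+5 + 32.14*I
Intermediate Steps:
m(C) = -2 + C
D(q) = I*√1033 (D(q) = √(-1033) = I*√1033)
N = -868800 (N = 200*(-4344) = -868800)
D(m(B)) + N = I*√1033 - 868800 = -868800 + I*√1033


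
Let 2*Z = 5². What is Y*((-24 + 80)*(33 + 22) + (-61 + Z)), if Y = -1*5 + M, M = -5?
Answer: -30315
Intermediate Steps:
Z = 25/2 (Z = (½)*5² = (½)*25 = 25/2 ≈ 12.500)
Y = -10 (Y = -1*5 - 5 = -5 - 5 = -10)
Y*((-24 + 80)*(33 + 22) + (-61 + Z)) = -10*((-24 + 80)*(33 + 22) + (-61 + 25/2)) = -10*(56*55 - 97/2) = -10*(3080 - 97/2) = -10*6063/2 = -30315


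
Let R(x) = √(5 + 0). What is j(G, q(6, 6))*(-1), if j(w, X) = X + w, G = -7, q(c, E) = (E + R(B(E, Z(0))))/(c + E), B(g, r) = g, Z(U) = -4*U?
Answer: 13/2 - √5/12 ≈ 6.3137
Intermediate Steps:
R(x) = √5
q(c, E) = (E + √5)/(E + c) (q(c, E) = (E + √5)/(c + E) = (E + √5)/(E + c))
j(G, q(6, 6))*(-1) = ((6 + √5)/(6 + 6) - 7)*(-1) = ((6 + √5)/12 - 7)*(-1) = ((½ + √5/12) - 7)*(-1) = (-13/2 + √5/12)*(-1) = 13/2 - √5/12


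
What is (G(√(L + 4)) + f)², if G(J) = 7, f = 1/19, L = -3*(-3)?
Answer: 17956/361 ≈ 49.740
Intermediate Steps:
L = 9
f = 1/19 ≈ 0.052632
(G(√(L + 4)) + f)² = (7 + 1/19)² = (134/19)² = 17956/361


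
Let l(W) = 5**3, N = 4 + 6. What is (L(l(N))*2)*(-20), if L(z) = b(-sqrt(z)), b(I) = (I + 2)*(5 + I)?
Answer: -5400 + 1400*sqrt(5) ≈ -2269.5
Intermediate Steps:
N = 10
l(W) = 125
b(I) = (2 + I)*(5 + I)
L(z) = 10 + z - 7*sqrt(z) (L(z) = 10 + (-sqrt(z))**2 + 7*(-sqrt(z)) = 10 + z - 7*sqrt(z))
(L(l(N))*2)*(-20) = ((10 + 125 - 35*sqrt(5))*2)*(-20) = ((135 - 35*sqrt(5))*2)*(-20) = (270 - 70*sqrt(5))*(-20) = -5400 + 1400*sqrt(5)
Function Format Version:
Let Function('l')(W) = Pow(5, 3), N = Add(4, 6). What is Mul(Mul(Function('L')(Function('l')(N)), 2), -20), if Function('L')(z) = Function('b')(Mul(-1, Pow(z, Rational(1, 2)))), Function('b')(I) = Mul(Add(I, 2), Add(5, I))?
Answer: Add(-5400, Mul(1400, Pow(5, Rational(1, 2)))) ≈ -2269.5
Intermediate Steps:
N = 10
Function('l')(W) = 125
Function('b')(I) = Mul(Add(2, I), Add(5, I))
Function('L')(z) = Add(10, z, Mul(-7, Pow(z, Rational(1, 2)))) (Function('L')(z) = Add(10, Pow(Mul(-1, Pow(z, Rational(1, 2))), 2), Mul(7, Mul(-1, Pow(z, Rational(1, 2))))) = Add(10, z, Mul(-7, Pow(z, Rational(1, 2)))))
Mul(Mul(Function('L')(Function('l')(N)), 2), -20) = Mul(Mul(Add(10, 125, Mul(-7, Pow(125, Rational(1, 2)))), 2), -20) = Mul(Mul(Add(10, 125, Mul(-7, Mul(5, Pow(5, Rational(1, 2))))), 2), -20) = Mul(Mul(Add(10, 125, Mul(-35, Pow(5, Rational(1, 2)))), 2), -20) = Mul(Mul(Add(135, Mul(-35, Pow(5, Rational(1, 2)))), 2), -20) = Mul(Add(270, Mul(-70, Pow(5, Rational(1, 2)))), -20) = Add(-5400, Mul(1400, Pow(5, Rational(1, 2))))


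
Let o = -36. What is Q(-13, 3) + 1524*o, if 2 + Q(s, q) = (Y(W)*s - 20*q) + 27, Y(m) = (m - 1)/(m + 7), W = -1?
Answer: -164684/3 ≈ -54895.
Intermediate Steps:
Y(m) = (-1 + m)/(7 + m)
Q(s, q) = 25 - 20*q - s/3 (Q(s, q) = -2 + ((((-1 - 1)/(7 - 1))*s - 20*q) + 27) = -2 + (((-2/6)*s - 20*q) + 27) = -2 + ((((⅙)*(-2))*s - 20*q) + 27) = -2 + ((-s/3 - 20*q) + 27) = -2 + ((-20*q - s/3) + 27) = -2 + (27 - 20*q - s/3) = 25 - 20*q - s/3)
Q(-13, 3) + 1524*o = (25 - 20*3 - ⅓*(-13)) + 1524*(-36) = (25 - 60 + 13/3) - 54864 = -92/3 - 54864 = -164684/3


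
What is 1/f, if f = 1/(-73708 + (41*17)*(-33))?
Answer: -96709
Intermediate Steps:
f = -1/96709 (f = 1/(-73708 + 697*(-33)) = 1/(-73708 - 23001) = 1/(-96709) = -1/96709 ≈ -1.0340e-5)
1/f = 1/(-1/96709) = -96709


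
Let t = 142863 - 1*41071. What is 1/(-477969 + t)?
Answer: -1/376177 ≈ -2.6583e-6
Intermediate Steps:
t = 101792 (t = 142863 - 41071 = 101792)
1/(-477969 + t) = 1/(-477969 + 101792) = 1/(-376177) = -1/376177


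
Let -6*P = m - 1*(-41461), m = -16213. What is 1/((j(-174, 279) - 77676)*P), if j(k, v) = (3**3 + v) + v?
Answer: 1/324398928 ≈ 3.0826e-9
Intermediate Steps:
j(k, v) = 27 + 2*v (j(k, v) = (27 + v) + v = 27 + 2*v)
P = -4208 (P = -(-16213 - 1*(-41461))/6 = -(-16213 + 41461)/6 = -1/6*25248 = -4208)
1/((j(-174, 279) - 77676)*P) = 1/(((27 + 2*279) - 77676)*(-4208)) = -1/4208/((27 + 558) - 77676) = -1/4208/(585 - 77676) = -1/4208/(-77091) = -1/77091*(-1/4208) = 1/324398928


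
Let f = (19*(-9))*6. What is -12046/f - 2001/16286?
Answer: 5108635/439722 ≈ 11.618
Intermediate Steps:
f = -1026 (f = -171*6 = -1026)
-12046/f - 2001/16286 = -12046/(-1026) - 2001/16286 = -12046*(-1/1026) - 2001*1/16286 = 317/27 - 2001/16286 = 5108635/439722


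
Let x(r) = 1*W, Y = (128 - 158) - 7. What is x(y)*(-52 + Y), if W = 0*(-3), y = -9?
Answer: 0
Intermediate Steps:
Y = -37 (Y = -30 - 7 = -37)
W = 0
x(r) = 0 (x(r) = 1*0 = 0)
x(y)*(-52 + Y) = 0*(-52 - 37) = 0*(-89) = 0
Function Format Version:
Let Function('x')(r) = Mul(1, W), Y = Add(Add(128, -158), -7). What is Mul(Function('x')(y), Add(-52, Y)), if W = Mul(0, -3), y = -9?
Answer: 0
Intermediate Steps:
Y = -37 (Y = Add(-30, -7) = -37)
W = 0
Function('x')(r) = 0 (Function('x')(r) = Mul(1, 0) = 0)
Mul(Function('x')(y), Add(-52, Y)) = Mul(0, Add(-52, -37)) = Mul(0, -89) = 0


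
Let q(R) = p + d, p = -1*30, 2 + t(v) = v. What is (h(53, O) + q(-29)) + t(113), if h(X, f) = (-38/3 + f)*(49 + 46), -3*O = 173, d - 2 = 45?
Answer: -19661/3 ≈ -6553.7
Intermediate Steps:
d = 47 (d = 2 + 45 = 47)
t(v) = -2 + v
O = -173/3 (O = -1/3*173 = -173/3 ≈ -57.667)
h(X, f) = -3610/3 + 95*f (h(X, f) = (-38*1/3 + f)*95 = (-38/3 + f)*95 = -3610/3 + 95*f)
p = -30
q(R) = 17 (q(R) = -30 + 47 = 17)
(h(53, O) + q(-29)) + t(113) = ((-3610/3 + 95*(-173/3)) + 17) + (-2 + 113) = ((-3610/3 - 16435/3) + 17) + 111 = (-20045/3 + 17) + 111 = -19994/3 + 111 = -19661/3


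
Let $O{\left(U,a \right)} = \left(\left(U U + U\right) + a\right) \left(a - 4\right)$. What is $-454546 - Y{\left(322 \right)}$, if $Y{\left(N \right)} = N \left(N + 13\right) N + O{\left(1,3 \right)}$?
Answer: $-35188681$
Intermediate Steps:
$O{\left(U,a \right)} = \left(-4 + a\right) \left(U + a + U^{2}\right)$ ($O{\left(U,a \right)} = \left(\left(U^{2} + U\right) + a\right) \left(-4 + a\right) = \left(\left(U + U^{2}\right) + a\right) \left(-4 + a\right) = \left(U + a + U^{2}\right) \left(-4 + a\right) = \left(-4 + a\right) \left(U + a + U^{2}\right)$)
$Y{\left(N \right)} = -5 + N^{2} \left(13 + N\right)$ ($Y{\left(N \right)} = N \left(N + 13\right) N + \left(3^{2} - 4 - 12 - 4 \cdot 1^{2} + 1 \cdot 3 + 3 \cdot 1^{2}\right) = N \left(13 + N\right) N + \left(9 - 4 - 12 - 4 + 3 + 3 \cdot 1\right) = N^{2} \left(13 + N\right) + \left(9 - 4 - 12 - 4 + 3 + 3\right) = N^{2} \left(13 + N\right) - 5 = -5 + N^{2} \left(13 + N\right)$)
$-454546 - Y{\left(322 \right)} = -454546 - \left(-5 + 322^{3} + 13 \cdot 322^{2}\right) = -454546 - \left(-5 + 33386248 + 13 \cdot 103684\right) = -454546 - \left(-5 + 33386248 + 1347892\right) = -454546 - 34734135 = -35188681$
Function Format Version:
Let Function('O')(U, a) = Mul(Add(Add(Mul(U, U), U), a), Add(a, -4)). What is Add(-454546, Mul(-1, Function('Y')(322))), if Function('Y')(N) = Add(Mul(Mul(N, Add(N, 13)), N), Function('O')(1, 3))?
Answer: -35188681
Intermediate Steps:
Function('O')(U, a) = Mul(Add(-4, a), Add(U, a, Pow(U, 2))) (Function('O')(U, a) = Mul(Add(Add(Pow(U, 2), U), a), Add(-4, a)) = Mul(Add(Add(U, Pow(U, 2)), a), Add(-4, a)) = Mul(Add(U, a, Pow(U, 2)), Add(-4, a)) = Mul(Add(-4, a), Add(U, a, Pow(U, 2))))
Function('Y')(N) = Add(-5, Mul(Pow(N, 2), Add(13, N))) (Function('Y')(N) = Add(Mul(Mul(N, Add(N, 13)), N), Add(Pow(3, 2), Mul(-4, 1), Mul(-4, 3), Mul(-4, Pow(1, 2)), Mul(1, 3), Mul(3, Pow(1, 2)))) = Add(Mul(Mul(N, Add(13, N)), N), Add(9, -4, -12, Mul(-4, 1), 3, Mul(3, 1))) = Add(Mul(Pow(N, 2), Add(13, N)), Add(9, -4, -12, -4, 3, 3)) = Add(Mul(Pow(N, 2), Add(13, N)), -5) = Add(-5, Mul(Pow(N, 2), Add(13, N))))
Add(-454546, Mul(-1, Function('Y')(322))) = Add(-454546, Mul(-1, Add(-5, Pow(322, 3), Mul(13, Pow(322, 2))))) = Add(-454546, Mul(-1, Add(-5, 33386248, Mul(13, 103684)))) = Add(-454546, Mul(-1, Add(-5, 33386248, 1347892))) = Add(-454546, Mul(-1, 34734135)) = Add(-454546, -34734135) = -35188681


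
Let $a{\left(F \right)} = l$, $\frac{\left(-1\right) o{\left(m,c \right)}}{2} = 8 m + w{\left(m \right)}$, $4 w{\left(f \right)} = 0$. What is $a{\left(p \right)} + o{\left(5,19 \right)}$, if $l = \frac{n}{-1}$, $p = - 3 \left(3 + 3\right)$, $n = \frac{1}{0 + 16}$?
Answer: $- \frac{1281}{16} \approx -80.063$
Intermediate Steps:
$n = \frac{1}{16} \approx 0.0625$
$w{\left(f \right)} = 0$ ($w{\left(f \right)} = \frac{1}{4} \cdot 0 = 0$)
$p = -18$ ($p = \left(-3\right) 6 = -18$)
$o{\left(m,c \right)} = - 16 m$ ($o{\left(m,c \right)} = - 2 \left(8 m + 0\right) = - 2 \cdot 8 m = - 16 m$)
$l = - \frac{1}{16}$ ($l = \frac{1}{16 \left(-1\right)} = \frac{1}{16} \left(-1\right) = - \frac{1}{16} \approx -0.0625$)
$a{\left(F \right)} = - \frac{1}{16}$
$a{\left(p \right)} + o{\left(5,19 \right)} = - \frac{1}{16} - 80 = - \frac{1281}{16}$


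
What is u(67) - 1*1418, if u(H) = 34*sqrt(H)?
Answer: -1418 + 34*sqrt(67) ≈ -1139.7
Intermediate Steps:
u(67) - 1*1418 = 34*sqrt(67) - 1*1418 = 34*sqrt(67) - 1418 = -1418 + 34*sqrt(67)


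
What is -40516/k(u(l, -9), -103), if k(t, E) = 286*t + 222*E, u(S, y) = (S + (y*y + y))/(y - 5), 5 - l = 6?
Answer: 283612/170215 ≈ 1.6662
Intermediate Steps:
l = -1 (l = 5 - 1*6 = 5 - 6 = -1)
u(S, y) = (S + y + y²)/(-5 + y) (u(S, y) = (S + (y² + y))/(-5 + y) = (S + (y + y²))/(-5 + y) = (S + y + y²)/(-5 + y))
k(t, E) = 222*E + 286*t
-40516/k(u(l, -9), -103) = -40516/(222*(-103) + 286*((-1 - 9 + (-9)²)/(-5 - 9))) = -40516/(-22866 + 286*((-1 - 9 + 81)/(-14))) = -40516/(-22866 + 286*(-1/14*71)) = -40516/(-22866 + 286*(-71/14)) = -40516/(-22866 - 10153/7) = -40516/(-170215/7) = -40516*(-7/170215) = 283612/170215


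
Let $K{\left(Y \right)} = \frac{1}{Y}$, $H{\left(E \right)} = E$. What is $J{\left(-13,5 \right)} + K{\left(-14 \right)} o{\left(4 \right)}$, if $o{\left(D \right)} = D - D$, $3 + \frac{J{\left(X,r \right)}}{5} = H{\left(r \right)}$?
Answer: $10$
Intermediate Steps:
$J{\left(X,r \right)} = -15 + 5 r$
$o{\left(D \right)} = 0$
$J{\left(-13,5 \right)} + K{\left(-14 \right)} o{\left(4 \right)} = \left(-15 + 5 \cdot 5\right) + \frac{1}{-14} \cdot 0 = \left(-15 + 25\right) - 0 = 10 + 0 = 10$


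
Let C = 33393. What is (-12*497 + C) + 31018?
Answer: 58447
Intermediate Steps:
(-12*497 + C) + 31018 = (-12*497 + 33393) + 31018 = (-5964 + 33393) + 31018 = 27429 + 31018 = 58447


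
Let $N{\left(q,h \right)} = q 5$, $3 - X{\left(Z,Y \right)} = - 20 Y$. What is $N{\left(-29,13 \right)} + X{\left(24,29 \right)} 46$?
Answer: $26673$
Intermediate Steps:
$X{\left(Z,Y \right)} = 3 + 20 Y$ ($X{\left(Z,Y \right)} = 3 - - 20 Y = 3 + 20 Y$)
$N{\left(q,h \right)} = 5 q$
$N{\left(-29,13 \right)} + X{\left(24,29 \right)} 46 = 5 \left(-29\right) + \left(3 + 20 \cdot 29\right) 46 = -145 + \left(3 + 580\right) 46 = -145 + 583 \cdot 46 = -145 + 26818 = 26673$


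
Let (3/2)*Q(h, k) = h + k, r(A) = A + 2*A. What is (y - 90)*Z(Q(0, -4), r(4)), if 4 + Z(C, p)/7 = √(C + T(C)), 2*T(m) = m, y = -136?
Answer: 6328 - 3164*I ≈ 6328.0 - 3164.0*I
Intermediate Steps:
T(m) = m/2
r(A) = 3*A
Q(h, k) = 2*h/3 + 2*k/3 (Q(h, k) = 2*(h + k)/3 = 2*h/3 + 2*k/3)
Z(C, p) = -28 + 7*√6*√C/2 (Z(C, p) = -28 + 7*√(C + C/2) = -28 + 7*√(3*C/2) = -28 + 7*(√6*√C/2) = -28 + 7*√6*√C/2)
(y - 90)*Z(Q(0, -4), r(4)) = (-136 - 90)*(-28 + 7*√6*√((⅔)*0 + (⅔)*(-4))/2) = -226*(-28 + 7*√6*√(0 - 8/3)/2) = -226*(-28 + 7*√6*√(-8/3)/2) = -226*(-28 + 7*√6*(2*I*√6/3)/2) = -226*(-28 + 14*I) = 6328 - 3164*I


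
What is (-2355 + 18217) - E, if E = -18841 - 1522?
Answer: 36225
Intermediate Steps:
E = -20363
(-2355 + 18217) - E = (-2355 + 18217) - 1*(-20363) = 15862 + 20363 = 36225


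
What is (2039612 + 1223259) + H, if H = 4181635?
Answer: 7444506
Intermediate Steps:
(2039612 + 1223259) + H = (2039612 + 1223259) + 4181635 = 3262871 + 4181635 = 7444506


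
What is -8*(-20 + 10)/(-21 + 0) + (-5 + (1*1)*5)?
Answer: -80/21 ≈ -3.8095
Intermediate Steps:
-8*(-20 + 10)/(-21 + 0) + (-5 + (1*1)*5) = -(-80)/(-21) + (-5 + 1*5) = -(-80)*(-1)/21 + (-5 + 5) = -8*10/21 + 0 = -80/21 + 0 = -80/21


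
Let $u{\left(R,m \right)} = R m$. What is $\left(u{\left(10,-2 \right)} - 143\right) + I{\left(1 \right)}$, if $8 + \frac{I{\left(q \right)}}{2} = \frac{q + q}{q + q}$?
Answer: $-177$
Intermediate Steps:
$I{\left(q \right)} = -14$ ($I{\left(q \right)} = -16 + 2 \frac{q + q}{q + q} = -16 + 2 \frac{2 q}{2 q} = -16 + 2 \cdot 2 q \frac{1}{2 q} = -16 + 2 \cdot 1 = -16 + 2 = -14$)
$\left(u{\left(10,-2 \right)} - 143\right) + I{\left(1 \right)} = \left(10 \left(-2\right) - 143\right) - 14 = \left(-20 - 143\right) - 14 = -163 - 14 = -177$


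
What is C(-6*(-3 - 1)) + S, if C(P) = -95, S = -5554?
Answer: -5649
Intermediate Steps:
C(-6*(-3 - 1)) + S = -95 - 5554 = -5649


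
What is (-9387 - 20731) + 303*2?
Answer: -29512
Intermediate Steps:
(-9387 - 20731) + 303*2 = -30118 + 606 = -29512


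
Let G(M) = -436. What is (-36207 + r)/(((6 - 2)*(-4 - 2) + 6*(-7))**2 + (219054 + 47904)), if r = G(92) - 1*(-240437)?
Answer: 101897/135657 ≈ 0.75114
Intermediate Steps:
r = 240001 (r = -436 - 1*(-240437) = -436 + 240437 = 240001)
(-36207 + r)/(((6 - 2)*(-4 - 2) + 6*(-7))**2 + (219054 + 47904)) = (-36207 + 240001)/(((6 - 2)*(-4 - 2) + 6*(-7))**2 + (219054 + 47904)) = 203794/((4*(-6) - 42)**2 + 266958) = 203794/((-24 - 42)**2 + 266958) = 203794/((-66)**2 + 266958) = 203794/(4356 + 266958) = 203794/271314 = 203794*(1/271314) = 101897/135657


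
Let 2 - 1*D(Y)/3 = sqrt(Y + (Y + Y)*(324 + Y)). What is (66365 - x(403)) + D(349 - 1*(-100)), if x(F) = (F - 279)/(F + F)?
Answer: 862821/13 - 3*sqrt(694603) ≈ 63871.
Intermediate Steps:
D(Y) = 6 - 3*sqrt(Y + 2*Y*(324 + Y)) (D(Y) = 6 - 3*sqrt(Y + (Y + Y)*(324 + Y)) = 6 - 3*sqrt(Y + (2*Y)*(324 + Y)) = 6 - 3*sqrt(Y + 2*Y*(324 + Y)))
x(F) = (-279 + F)/(2*F) (x(F) = (-279 + F)/((2*F)) = (-279 + F)*(1/(2*F)) = (-279 + F)/(2*F))
(66365 - x(403)) + D(349 - 1*(-100)) = (66365 - (-279 + 403)/(2*403)) + (6 - 3*sqrt(349 - 1*(-100))*sqrt(649 + 2*(349 - 1*(-100)))) = (66365 - 124/(2*403)) + (6 - 3*sqrt(349 + 100)*sqrt(649 + 2*(349 + 100))) = (66365 - 1*2/13) + (6 - 3*sqrt(449)*sqrt(649 + 2*449)) = (66365 - 2/13) + (6 - 3*sqrt(449)*sqrt(649 + 898)) = 862743/13 + (6 - 3*sqrt(694603)) = 862821/13 - 3*sqrt(694603)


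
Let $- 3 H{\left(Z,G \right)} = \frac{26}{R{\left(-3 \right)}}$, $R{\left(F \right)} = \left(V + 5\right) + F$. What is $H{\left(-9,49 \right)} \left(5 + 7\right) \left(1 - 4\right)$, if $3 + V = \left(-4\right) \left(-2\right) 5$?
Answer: $8$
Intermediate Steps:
$V = 37$ ($V = -3 + \left(-4\right) \left(-2\right) 5 = -3 + 8 \cdot 5 = -3 + 40 = 37$)
$R{\left(F \right)} = 42 + F$ ($R{\left(F \right)} = \left(37 + 5\right) + F = 42 + F$)
$H{\left(Z,G \right)} = - \frac{2}{9}$ ($H{\left(Z,G \right)} = - \frac{26 \frac{1}{42 - 3}}{3} = - \frac{26 \cdot \frac{1}{39}}{3} = \left(- \frac{1}{3}\right) \frac{2}{3} = - \frac{2}{9}$)
$H{\left(-9,49 \right)} \left(5 + 7\right) \left(1 - 4\right) = - \frac{2 \left(5 + 7\right) \left(1 - 4\right)}{9} = - \frac{2 \cdot 12 \left(1 - 4\right)}{9} = - \frac{2 \cdot 12 \left(-3\right)}{9} = \left(- \frac{2}{9}\right) \left(-36\right) = 8$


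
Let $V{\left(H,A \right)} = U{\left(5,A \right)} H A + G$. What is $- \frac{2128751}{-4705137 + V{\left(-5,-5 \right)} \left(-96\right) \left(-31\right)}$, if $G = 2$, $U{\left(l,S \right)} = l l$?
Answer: $\frac{2128751}{2839185} \approx 0.74977$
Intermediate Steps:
$U{\left(l,S \right)} = l^{2}$
$V{\left(H,A \right)} = 2 + 25 A H$ ($V{\left(H,A \right)} = 5^{2} H A + 2 = 25 H A + 2 = 25 A H + 2 = 2 + 25 A H$)
$- \frac{2128751}{-4705137 + V{\left(-5,-5 \right)} \left(-96\right) \left(-31\right)} = - \frac{2128751}{-4705137 + \left(2 + 25 \left(-5\right) \left(-5\right)\right) \left(-96\right) \left(-31\right)} = - \frac{2128751}{-4705137 + \left(2 + 625\right) \left(-96\right) \left(-31\right)} = - \frac{2128751}{-4705137 + 627 \left(-96\right) \left(-31\right)} = - \frac{2128751}{-4705137 - -1865952} = - \frac{2128751}{-4705137 + 1865952} = - \frac{2128751}{-2839185} = \left(-2128751\right) \left(- \frac{1}{2839185}\right) = \frac{2128751}{2839185}$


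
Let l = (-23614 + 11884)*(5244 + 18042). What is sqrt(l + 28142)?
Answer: I*sqrt(273116638) ≈ 16526.0*I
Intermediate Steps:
l = -273144780 (l = -11730*23286 = -273144780)
sqrt(l + 28142) = sqrt(-273144780 + 28142) = sqrt(-273116638) = I*sqrt(273116638)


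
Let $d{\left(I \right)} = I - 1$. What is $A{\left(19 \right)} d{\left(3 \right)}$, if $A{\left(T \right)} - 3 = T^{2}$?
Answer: $728$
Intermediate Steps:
$A{\left(T \right)} = 3 + T^{2}$
$d{\left(I \right)} = -1 + I$ ($d{\left(I \right)} = I - 1 = -1 + I$)
$A{\left(19 \right)} d{\left(3 \right)} = \left(3 + 19^{2}\right) \left(-1 + 3\right) = \left(3 + 361\right) 2 = 364 \cdot 2 = 728$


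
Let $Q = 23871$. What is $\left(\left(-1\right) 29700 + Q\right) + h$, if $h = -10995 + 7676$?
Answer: $-9148$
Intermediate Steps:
$h = -3319$
$\left(\left(-1\right) 29700 + Q\right) + h = \left(\left(-1\right) 29700 + 23871\right) - 3319 = \left(-29700 + 23871\right) - 3319 = -5829 - 3319 = -9148$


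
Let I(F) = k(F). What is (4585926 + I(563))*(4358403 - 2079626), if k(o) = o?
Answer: 10451585643953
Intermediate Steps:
I(F) = F
(4585926 + I(563))*(4358403 - 2079626) = (4585926 + 563)*(4358403 - 2079626) = 4586489*2278777 = 10451585643953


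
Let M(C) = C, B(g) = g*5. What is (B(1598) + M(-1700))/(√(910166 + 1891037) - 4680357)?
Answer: -14719722765/10952869423123 - 3145*√2801203/10952869423123 ≈ -0.0013444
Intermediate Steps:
B(g) = 5*g
(B(1598) + M(-1700))/(√(910166 + 1891037) - 4680357) = (5*1598 - 1700)/(√(910166 + 1891037) - 4680357) = (7990 - 1700)/(√2801203 - 4680357) = 6290/(-4680357 + √2801203)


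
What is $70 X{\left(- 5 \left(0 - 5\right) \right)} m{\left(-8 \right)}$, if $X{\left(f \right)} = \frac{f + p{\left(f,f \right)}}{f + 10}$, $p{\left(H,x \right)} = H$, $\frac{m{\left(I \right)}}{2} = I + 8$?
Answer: $0$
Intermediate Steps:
$m{\left(I \right)} = 16 + 2 I$ ($m{\left(I \right)} = 2 \left(I + 8\right) = 2 \left(8 + I\right) = 16 + 2 I$)
$X{\left(f \right)} = \frac{2 f}{10 + f}$ ($X{\left(f \right)} = \frac{f + f}{f + 10} = \frac{2 f}{10 + f}$)
$70 X{\left(- 5 \left(0 - 5\right) \right)} m{\left(-8 \right)} = 70 \frac{2 \left(- 5 \left(0 - 5\right)\right)}{10 - 5 \left(0 - 5\right)} \left(16 + 2 \left(-8\right)\right) = 70 \frac{2 \left(\left(-5\right) \left(-5\right)\right)}{10 - -25} \left(16 - 16\right) = 70 \cdot 2 \cdot 25 \frac{1}{10 + 25} \cdot 0 = 70 \cdot 2 \cdot 25 \cdot \frac{1}{35} \cdot 0 = 70 \cdot \frac{10}{7} \cdot 0 = 100 \cdot 0 = 0$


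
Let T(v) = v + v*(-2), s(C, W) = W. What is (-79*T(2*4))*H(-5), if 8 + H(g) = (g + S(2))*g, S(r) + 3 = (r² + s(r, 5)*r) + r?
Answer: -30336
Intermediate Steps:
S(r) = -3 + r² + 6*r (S(r) = -3 + ((r² + 5*r) + r) = -3 + (r² + 6*r) = -3 + r² + 6*r)
T(v) = -v (T(v) = v - 2*v = -v)
H(g) = -8 + g*(13 + g) (H(g) = -8 + (g + (-3 + 2² + 6*2))*g = -8 + (g + (-3 + 4 + 12))*g = -8 + (g + 13)*g = -8 + (13 + g)*g = -8 + g*(13 + g))
(-79*T(2*4))*H(-5) = (-(-79)*2*4)*(-8 + (-5)² + 13*(-5)) = (-(-79)*8)*(-8 + 25 - 65) = -79*(-8)*(-48) = 632*(-48) = -30336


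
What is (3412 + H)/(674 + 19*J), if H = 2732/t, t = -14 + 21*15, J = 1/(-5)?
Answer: 1716240/336217 ≈ 5.1046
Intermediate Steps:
J = -⅕ ≈ -0.20000
t = 301 (t = -14 + 315 = 301)
H = 2732/301 ≈ 9.0764
(3412 + H)/(674 + 19*J) = (3412 + 2732/301)/(674 + 19*(-⅕)) = 1029744/(301*(674 - 19/5)) = 1029744/(301*(3351/5)) = (1029744/301)*(5/3351) = 1716240/336217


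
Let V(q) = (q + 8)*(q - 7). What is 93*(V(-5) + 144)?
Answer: 10044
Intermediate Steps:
V(q) = (-7 + q)*(8 + q) (V(q) = (8 + q)*(-7 + q) = (-7 + q)*(8 + q))
93*(V(-5) + 144) = 93*((-56 - 5 + (-5)**2) + 144) = 93*((-56 - 5 + 25) + 144) = 93*(-36 + 144) = 93*108 = 10044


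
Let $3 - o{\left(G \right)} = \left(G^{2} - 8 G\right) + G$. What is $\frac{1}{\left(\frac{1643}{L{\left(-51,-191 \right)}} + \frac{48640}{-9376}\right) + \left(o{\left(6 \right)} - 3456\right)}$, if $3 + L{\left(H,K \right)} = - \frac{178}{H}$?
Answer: $- \frac{7325}{735926} \approx -0.0099534$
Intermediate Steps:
$L{\left(H,K \right)} = -3 - \frac{178}{H}$
$o{\left(G \right)} = 3 - G^{2} + 7 G$ ($o{\left(G \right)} = 3 - \left(\left(G^{2} - 8 G\right) + G\right) = 3 - \left(G^{2} - 7 G\right) = 3 - G^{2} + 7 G$)
$\frac{1}{\left(\frac{1643}{L{\left(-51,-191 \right)}} + \frac{48640}{-9376}\right) + \left(o{\left(6 \right)} - 3456\right)} = \frac{1}{\left(\frac{1643}{-3 - \frac{178}{-51}} + \frac{48640}{-9376}\right) + \left(\left(3 - 6^{2} + 7 \cdot 6\right) - 3456\right)} = \frac{1}{\left(\frac{1643}{-3 - - \frac{178}{51}} + 48640 \left(- \frac{1}{9376}\right)\right) + \left(\left(3 - 36 + 42\right) - 3456\right)} = \frac{1}{\left(\frac{1643}{-3 + \frac{178}{51}} - \frac{1520}{293}\right) + \left(\left(3 - 36 + 42\right) - 3456\right)} = \frac{1}{\left(\frac{1643}{\frac{25}{51}} - \frac{1520}{293}\right) + \left(9 - 3456\right)} = \frac{1}{\left(1643 \cdot \frac{51}{25} - \frac{1520}{293}\right) - 3447} = \frac{1}{\left(\frac{83793}{25} - \frac{1520}{293}\right) - 3447} = \frac{1}{\frac{24513349}{7325} - 3447} = \frac{1}{- \frac{735926}{7325}} = - \frac{7325}{735926}$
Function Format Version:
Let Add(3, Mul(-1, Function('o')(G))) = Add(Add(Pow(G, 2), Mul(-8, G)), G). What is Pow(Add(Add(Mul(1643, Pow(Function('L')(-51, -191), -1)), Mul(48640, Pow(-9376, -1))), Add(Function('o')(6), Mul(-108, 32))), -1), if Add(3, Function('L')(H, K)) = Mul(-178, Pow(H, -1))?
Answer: Rational(-7325, 735926) ≈ -0.0099534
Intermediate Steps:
Function('L')(H, K) = Add(-3, Mul(-178, Pow(H, -1)))
Function('o')(G) = Add(3, Mul(-1, Pow(G, 2)), Mul(7, G)) (Function('o')(G) = Add(3, Mul(-1, Add(Add(Pow(G, 2), Mul(-8, G)), G))) = Add(3, Mul(-1, Add(Pow(G, 2), Mul(-7, G)))) = Add(3, Add(Mul(-1, Pow(G, 2)), Mul(7, G))) = Add(3, Mul(-1, Pow(G, 2)), Mul(7, G)))
Pow(Add(Add(Mul(1643, Pow(Function('L')(-51, -191), -1)), Mul(48640, Pow(-9376, -1))), Add(Function('o')(6), Mul(-108, 32))), -1) = Pow(Add(Add(Mul(1643, Pow(Add(-3, Mul(-178, Pow(-51, -1))), -1)), Mul(48640, Pow(-9376, -1))), Add(Add(3, Mul(-1, Pow(6, 2)), Mul(7, 6)), Mul(-108, 32))), -1) = Pow(Add(Add(Mul(1643, Pow(Add(-3, Mul(-178, Rational(-1, 51))), -1)), Mul(48640, Rational(-1, 9376))), Add(Add(3, Mul(-1, 36), 42), -3456)), -1) = Pow(Add(Add(Mul(1643, Pow(Add(-3, Rational(178, 51)), -1)), Rational(-1520, 293)), Add(Add(3, -36, 42), -3456)), -1) = Pow(Add(Add(Mul(1643, Pow(Rational(25, 51), -1)), Rational(-1520, 293)), Add(9, -3456)), -1) = Pow(Add(Add(Mul(1643, Rational(51, 25)), Rational(-1520, 293)), -3447), -1) = Pow(Add(Add(Rational(83793, 25), Rational(-1520, 293)), -3447), -1) = Pow(Add(Rational(24513349, 7325), -3447), -1) = Pow(Rational(-735926, 7325), -1) = Rational(-7325, 735926)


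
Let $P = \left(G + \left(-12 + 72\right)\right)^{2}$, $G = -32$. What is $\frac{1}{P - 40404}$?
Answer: $- \frac{1}{39620} \approx -2.524 \cdot 10^{-5}$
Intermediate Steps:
$P = 784$ ($P = \left(-32 + \left(-12 + 72\right)\right)^{2} = \left(-32 + 60\right)^{2} = 28^{2} = 784$)
$\frac{1}{P - 40404} = \frac{1}{784 - 40404} = \frac{1}{-39620} = - \frac{1}{39620}$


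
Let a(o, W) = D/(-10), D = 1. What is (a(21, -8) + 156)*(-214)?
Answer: -166813/5 ≈ -33363.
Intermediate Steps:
a(o, W) = -1/10 (a(o, W) = 1/(-10) = 1*(-1/10) = -1/10)
(a(21, -8) + 156)*(-214) = (-1/10 + 156)*(-214) = (1559/10)*(-214) = -166813/5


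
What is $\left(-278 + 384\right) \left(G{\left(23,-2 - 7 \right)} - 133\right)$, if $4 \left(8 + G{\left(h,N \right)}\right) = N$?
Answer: $- \frac{30369}{2} \approx -15185.0$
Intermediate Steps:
$G{\left(h,N \right)} = -8 + \frac{N}{4}$
$\left(-278 + 384\right) \left(G{\left(23,-2 - 7 \right)} - 133\right) = \left(-278 + 384\right) \left(\left(-8 + \frac{-2 - 7}{4}\right) - 133\right) = 106 \left(\left(-8 + \frac{1}{4} \left(-9\right)\right) - 133\right) = 106 \left(\left(-8 - \frac{9}{4}\right) - 133\right) = 106 \left(- \frac{41}{4} - 133\right) = 106 \left(- \frac{573}{4}\right) = - \frac{30369}{2}$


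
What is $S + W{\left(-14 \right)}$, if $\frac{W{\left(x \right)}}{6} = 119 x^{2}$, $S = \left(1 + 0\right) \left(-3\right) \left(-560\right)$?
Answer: $141624$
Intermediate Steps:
$S = 1680$ ($S = 1 \left(-3\right) \left(-560\right) = \left(-3\right) \left(-560\right) = 1680$)
$W{\left(x \right)} = 714 x^{2}$ ($W{\left(x \right)} = 6 \cdot 119 x^{2} = 714 x^{2}$)
$S + W{\left(-14 \right)} = 1680 + 714 \left(-14\right)^{2} = 1680 + 714 \cdot 196 = 1680 + 139944 = 141624$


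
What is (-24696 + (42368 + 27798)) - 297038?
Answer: -251568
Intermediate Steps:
(-24696 + (42368 + 27798)) - 297038 = (-24696 + 70166) - 297038 = 45470 - 297038 = -251568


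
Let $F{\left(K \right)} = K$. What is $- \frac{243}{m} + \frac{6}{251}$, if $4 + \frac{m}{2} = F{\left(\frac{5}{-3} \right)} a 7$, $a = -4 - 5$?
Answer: $- \frac{59781}{50702} \approx -1.1791$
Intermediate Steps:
$a = -9$ ($a = -4 - 5 = -9$)
$m = 202$ ($m = -8 + 2 \frac{5}{-3} \left(-9\right) 7 = -8 + 2 \cdot 5 \left(- \frac{1}{3}\right) \left(-9\right) 7 = -8 + 2 \left(- \frac{5}{3}\right) \left(-9\right) 7 = -8 + 2 \cdot 15 \cdot 7 = -8 + 2 \cdot 105 = -8 + 210 = 202$)
$- \frac{243}{m} + \frac{6}{251} = - \frac{243}{202} + \frac{6}{251} = - \frac{59781}{50702}$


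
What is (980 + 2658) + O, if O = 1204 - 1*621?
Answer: 4221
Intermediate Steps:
O = 583 (O = 1204 - 621 = 583)
(980 + 2658) + O = (980 + 2658) + 583 = 3638 + 583 = 4221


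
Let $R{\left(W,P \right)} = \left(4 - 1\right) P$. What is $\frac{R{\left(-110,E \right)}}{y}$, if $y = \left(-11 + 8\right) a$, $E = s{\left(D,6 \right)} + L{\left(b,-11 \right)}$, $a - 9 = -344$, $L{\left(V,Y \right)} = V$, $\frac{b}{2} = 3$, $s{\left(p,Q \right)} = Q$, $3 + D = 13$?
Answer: $\frac{12}{335} \approx 0.035821$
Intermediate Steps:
$D = 10$ ($D = -3 + 13 = 10$)
$b = 6$ ($b = 2 \cdot 3 = 6$)
$a = -335$ ($a = 9 - 344 = -335$)
$E = 12$ ($E = 6 + 6 = 12$)
$R{\left(W,P \right)} = 3 P$
$y = 1005$ ($y = \left(-11 + 8\right) \left(-335\right) = \left(-3\right) \left(-335\right) = 1005$)
$\frac{R{\left(-110,E \right)}}{y} = \frac{3 \cdot 12}{1005} = 36 \cdot \frac{1}{1005} = \frac{12}{335}$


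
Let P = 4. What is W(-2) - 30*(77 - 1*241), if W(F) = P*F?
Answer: 4912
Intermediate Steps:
W(F) = 4*F
W(-2) - 30*(77 - 1*241) = 4*(-2) - 30*(77 - 1*241) = -8 - 30*(77 - 241) = -8 - 30*(-164) = -8 + 4920 = 4912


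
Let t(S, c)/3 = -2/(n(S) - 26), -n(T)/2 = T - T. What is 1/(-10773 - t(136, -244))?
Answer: -13/140052 ≈ -9.2823e-5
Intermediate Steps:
n(T) = 0 (n(T) = -2*(T - T) = -2*0 = 0)
t(S, c) = 3/13 (t(S, c) = 3*(-2/(0 - 26)) = 3*(-2/(-26)) = 3*(-1/26*(-2)) = 3*(1/13) = 3/13)
1/(-10773 - t(136, -244)) = 1/(-10773 - 1*3/13) = 1/(-10773 - 3/13) = 1/(-140052/13) = -13/140052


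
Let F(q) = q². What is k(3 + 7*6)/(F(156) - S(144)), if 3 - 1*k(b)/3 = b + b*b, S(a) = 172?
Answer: -6201/24164 ≈ -0.25662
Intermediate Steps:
k(b) = 9 - 3*b - 3*b² (k(b) = 9 - 3*(b + b*b) = 9 - 3*(b + b²) = 9 + (-3*b - 3*b²) = 9 - 3*b - 3*b²)
k(3 + 7*6)/(F(156) - S(144)) = (9 - 3*(3 + 7*6) - 3*(3 + 7*6)²)/(156² - 1*172) = (9 - 3*(3 + 42) - 3*(3 + 42)²)/(24336 - 172) = (9 - 3*45 - 3*45²)/24164 = (9 - 135 - 3*2025)*(1/24164) = (9 - 135 - 6075)*(1/24164) = -6201*1/24164 = -6201/24164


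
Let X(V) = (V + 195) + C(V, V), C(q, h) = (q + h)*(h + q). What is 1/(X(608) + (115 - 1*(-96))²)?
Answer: 1/1523980 ≈ 6.5618e-7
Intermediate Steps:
C(q, h) = (h + q)² (C(q, h) = (h + q)*(h + q) = (h + q)²)
X(V) = 195 + V + 4*V² (X(V) = (V + 195) + (V + V)² = (195 + V) + (2*V)² = (195 + V) + 4*V² = 195 + V + 4*V²)
1/(X(608) + (115 - 1*(-96))²) = 1/((195 + 608 + 4*608²) + (115 - 1*(-96))²) = 1/((195 + 608 + 4*369664) + (115 + 96)²) = 1/((195 + 608 + 1478656) + 211²) = 1/(1479459 + 44521) = 1/1523980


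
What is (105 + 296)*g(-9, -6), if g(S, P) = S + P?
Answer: -6015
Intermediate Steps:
g(S, P) = P + S
(105 + 296)*g(-9, -6) = (105 + 296)*(-6 - 9) = 401*(-15) = -6015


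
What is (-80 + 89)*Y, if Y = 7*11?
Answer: 693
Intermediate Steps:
Y = 77
(-80 + 89)*Y = (-80 + 89)*77 = 9*77 = 693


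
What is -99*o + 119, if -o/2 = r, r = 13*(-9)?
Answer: -23047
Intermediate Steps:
r = -117
o = 234 (o = -2*(-117) = 234)
-99*o + 119 = -99*234 + 119 = -23166 + 119 = -23047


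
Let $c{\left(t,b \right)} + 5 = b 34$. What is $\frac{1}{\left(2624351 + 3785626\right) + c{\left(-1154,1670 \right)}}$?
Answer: $\frac{1}{6466752} \approx 1.5464 \cdot 10^{-7}$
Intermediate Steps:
$c{\left(t,b \right)} = -5 + 34 b$ ($c{\left(t,b \right)} = -5 + b 34 = -5 + 34 b$)
$\frac{1}{\left(2624351 + 3785626\right) + c{\left(-1154,1670 \right)}} = \frac{1}{\left(2624351 + 3785626\right) + \left(-5 + 34 \cdot 1670\right)} = \frac{1}{6409977 + \left(-5 + 56780\right)} = \frac{1}{6409977 + 56775} = \frac{1}{6466752}$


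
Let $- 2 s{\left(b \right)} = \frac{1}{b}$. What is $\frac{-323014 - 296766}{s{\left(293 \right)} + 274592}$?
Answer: $- \frac{51884440}{22987273} \approx -2.2571$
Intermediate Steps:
$s{\left(b \right)} = - \frac{1}{2 b}$
$\frac{-323014 - 296766}{s{\left(293 \right)} + 274592} = \frac{-323014 - 296766}{- \frac{1}{2 \cdot 293} + 274592} = - \frac{619780}{\left(- \frac{1}{2}\right) \frac{1}{293} + 274592} = - \frac{619780}{- \frac{1}{586} + 274592} = - \frac{619780}{\frac{160910911}{586}} = \left(-619780\right) \frac{586}{160910911} = - \frac{51884440}{22987273}$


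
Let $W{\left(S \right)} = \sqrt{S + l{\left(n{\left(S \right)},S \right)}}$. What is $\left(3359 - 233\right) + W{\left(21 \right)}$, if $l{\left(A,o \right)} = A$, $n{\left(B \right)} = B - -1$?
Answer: $3126 + \sqrt{43} \approx 3132.6$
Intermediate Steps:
$n{\left(B \right)} = 1 + B$ ($n{\left(B \right)} = B + 1 = 1 + B$)
$W{\left(S \right)} = \sqrt{1 + 2 S}$ ($W{\left(S \right)} = \sqrt{S + \left(1 + S\right)} = \sqrt{1 + 2 S}$)
$\left(3359 - 233\right) + W{\left(21 \right)} = \left(3359 - 233\right) + \sqrt{1 + 2 \cdot 21} = 3126 + \sqrt{1 + 42} = 3126 + \sqrt{43}$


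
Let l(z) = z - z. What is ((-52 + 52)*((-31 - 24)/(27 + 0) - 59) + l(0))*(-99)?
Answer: 0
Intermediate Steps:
l(z) = 0
((-52 + 52)*((-31 - 24)/(27 + 0) - 59) + l(0))*(-99) = ((-52 + 52)*((-31 - 24)/(27 + 0) - 59) + 0)*(-99) = (0*(-55/27 - 59) + 0)*(-99) = (0*(-1648/27) + 0)*(-99) = (0 + 0)*(-99) = 0*(-99) = 0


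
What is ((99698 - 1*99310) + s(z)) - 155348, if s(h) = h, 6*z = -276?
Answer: -155006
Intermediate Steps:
z = -46 (z = (⅙)*(-276) = -46)
((99698 - 1*99310) + s(z)) - 155348 = ((99698 - 1*99310) - 46) - 155348 = ((99698 - 99310) - 46) - 155348 = (388 - 46) - 155348 = 342 - 155348 = -155006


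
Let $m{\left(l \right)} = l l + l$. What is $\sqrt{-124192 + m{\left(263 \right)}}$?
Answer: $74 i \sqrt{10} \approx 234.01 i$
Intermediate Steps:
$m{\left(l \right)} = l + l^{2}$ ($m{\left(l \right)} = l^{2} + l = l + l^{2}$)
$\sqrt{-124192 + m{\left(263 \right)}} = \sqrt{-124192 + 263 \left(1 + 263\right)} = \sqrt{-124192 + 263 \cdot 264} = \sqrt{-124192 + 69432} = \sqrt{-54760} = 74 i \sqrt{10}$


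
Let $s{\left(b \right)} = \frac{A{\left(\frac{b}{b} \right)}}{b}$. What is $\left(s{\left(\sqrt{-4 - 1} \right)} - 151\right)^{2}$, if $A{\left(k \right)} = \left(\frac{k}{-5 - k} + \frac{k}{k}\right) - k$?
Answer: $\frac{\left(4530 - i \sqrt{5}\right)^{2}}{900} \approx 22801.0 - 22.51 i$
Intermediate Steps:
$A{\left(k \right)} = 1 - k + \frac{k}{-5 - k}$ ($A{\left(k \right)} = \left(\frac{k}{-5 - k} + 1\right) - k = \left(1 + \frac{k}{-5 - k}\right) - k = 1 - k + \frac{k}{-5 - k}$)
$s{\left(b \right)} = - \frac{1}{6 b}$ ($s{\left(b \right)} = \frac{\frac{1}{5 + \frac{b}{b}} \left(5 - \left(\frac{b}{b}\right)^{2} - 5 \frac{b}{b}\right)}{b} = \frac{\frac{1}{5 + 1} \left(5 - 1^{2} - 5\right)}{b} = \frac{\frac{1}{6} \left(5 - 1 - 5\right)}{b} = \frac{\frac{1}{6} \left(-1\right)}{b} = - \frac{1}{6 b}$)
$\left(s{\left(\sqrt{-4 - 1} \right)} - 151\right)^{2} = \left(- \frac{1}{6 \sqrt{-4 - 1}} - 151\right)^{2} = \left(- \frac{1}{6 \sqrt{-5}} - 151\right)^{2} = \left(- \frac{1}{6 i \sqrt{5}} - 151\right)^{2} = \left(- \frac{\left(- \frac{1}{5}\right) i \sqrt{5}}{6} - 151\right)^{2} = \left(\frac{i \sqrt{5}}{30} - 151\right)^{2} = \left(-151 + \frac{i \sqrt{5}}{30}\right)^{2}$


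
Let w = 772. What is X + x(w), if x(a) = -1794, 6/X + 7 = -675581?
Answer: -202000813/112598 ≈ -1794.0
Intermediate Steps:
X = -1/112598 (X = 6/(-7 - 675581) = 6/(-675588) = 6*(-1/675588) = -1/112598 ≈ -8.8812e-6)
X + x(w) = -1/112598 - 1794 = -202000813/112598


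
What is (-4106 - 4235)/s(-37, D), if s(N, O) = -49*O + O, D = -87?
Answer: -8341/4176 ≈ -1.9974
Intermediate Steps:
s(N, O) = -48*O
(-4106 - 4235)/s(-37, D) = (-4106 - 4235)/((-48*(-87))) = -8341/4176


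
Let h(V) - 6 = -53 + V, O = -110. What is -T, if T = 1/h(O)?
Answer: 1/157 ≈ 0.0063694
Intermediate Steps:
h(V) = -47 + V (h(V) = 6 + (-53 + V) = -47 + V)
T = -1/157 (T = 1/(-47 - 110) = 1/(-157) = -1/157 ≈ -0.0063694)
-T = -1*(-1/157) = 1/157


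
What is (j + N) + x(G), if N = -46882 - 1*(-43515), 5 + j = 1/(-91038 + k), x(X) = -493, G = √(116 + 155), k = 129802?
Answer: -149822859/38764 ≈ -3865.0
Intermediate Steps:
G = √271 ≈ 16.462
j = -193819/38764 (j = -5 + 1/(-91038 + 129802) = -5 + 1/38764 = -193819/38764 ≈ -5.0000)
N = -3367 (N = -46882 + 43515 = -3367)
(j + N) + x(G) = (-193819/38764 - 3367) - 493 = -130712207/38764 - 493 = -149822859/38764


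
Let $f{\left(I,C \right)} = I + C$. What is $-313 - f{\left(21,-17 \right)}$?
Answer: $-317$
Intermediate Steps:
$f{\left(I,C \right)} = C + I$
$-313 - f{\left(21,-17 \right)} = -313 - \left(-17 + 21\right) = -313 - 4 = -317$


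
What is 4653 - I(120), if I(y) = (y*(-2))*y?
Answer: 33453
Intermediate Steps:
I(y) = -2*y² (I(y) = (-2*y)*y = -2*y²)
4653 - I(120) = 4653 - (-2)*120² = 4653 - (-2)*14400 = 4653 - 1*(-28800) = 4653 + 28800 = 33453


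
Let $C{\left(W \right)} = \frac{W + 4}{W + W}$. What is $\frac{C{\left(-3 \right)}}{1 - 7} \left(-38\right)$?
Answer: $- \frac{19}{18} \approx -1.0556$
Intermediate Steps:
$C{\left(W \right)} = \frac{4 + W}{2 W}$
$\frac{C{\left(-3 \right)}}{1 - 7} \left(-38\right) = \frac{\frac{1}{2} \frac{1}{-3} \left(4 - 3\right)}{1 - 7} \left(-38\right) = \frac{\frac{1}{2} \left(- \frac{1}{3}\right) 1}{-6} \left(-38\right) = \left(- \frac{1}{6}\right) \left(- \frac{1}{6}\right) \left(-38\right) = \frac{1}{36} \left(-38\right) = - \frac{19}{18}$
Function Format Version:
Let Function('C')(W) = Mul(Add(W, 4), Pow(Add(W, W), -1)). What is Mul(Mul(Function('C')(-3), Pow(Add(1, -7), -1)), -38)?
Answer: Rational(-19, 18) ≈ -1.0556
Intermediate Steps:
Function('C')(W) = Mul(Rational(1, 2), Pow(W, -1), Add(4, W)) (Function('C')(W) = Mul(Add(4, W), Pow(Mul(2, W), -1)) = Mul(Add(4, W), Mul(Rational(1, 2), Pow(W, -1))) = Mul(Rational(1, 2), Pow(W, -1), Add(4, W)))
Mul(Mul(Function('C')(-3), Pow(Add(1, -7), -1)), -38) = Mul(Mul(Mul(Rational(1, 2), Pow(-3, -1), Add(4, -3)), Pow(Add(1, -7), -1)), -38) = Mul(Mul(Mul(Rational(1, 2), Rational(-1, 3), 1), Pow(-6, -1)), -38) = Mul(Mul(Rational(-1, 6), Rational(-1, 6)), -38) = Mul(Rational(1, 36), -38) = Rational(-19, 18)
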